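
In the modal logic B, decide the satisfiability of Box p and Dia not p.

1. Box p and Dia not p, w0
2. Box p, w0
3. Dia not p, w0
4. p, w0
5. not p, w1
6. p, w1
Accessibility: w0Rw0, w0Rw1, w1Rw0, w1Rw1
Branch closes: p and not p both at w1.
All branches of the tableau close; one closing branch shown above.

Unsatisfiable (every branch closes)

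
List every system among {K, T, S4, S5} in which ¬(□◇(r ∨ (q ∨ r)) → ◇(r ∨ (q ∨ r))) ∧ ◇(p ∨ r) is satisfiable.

K

K-tableau for the formula:
1. ¬(□◇(r ∨ (q ∨ r)) → ◇(r ∨ (q ∨ r))) ∧ ◇(p ∨ r), 0
2. ¬(□◇(r ∨ (q ∨ r)) → ◇(r ∨ (q ∨ r))), 0   [∧-rule on 1]
3. ◇(p ∨ r), 0   [∧-rule on 1]
4. □◇(r ∨ (q ∨ r)), 0   [¬→-rule on 2]
5. ¬◇(r ∨ (q ∨ r)), 0   [¬→-rule on 2]
6. p ∨ r, 1   [◇-rule on 3: fresh world 1, 0R1]
7. ◇(r ∨ (q ∨ r)), 1   [□-rule on 4 via 0R1]
8. ¬(r ∨ (q ∨ r)), 1   [¬◇-rule on 5 via 0R1]
9. ¬r, 1   [¬∨-rule on 8]
10. ¬(q ∨ r), 1   [¬∨-rule on 8]
11. ¬q, 1   [¬∨-rule on 10]
12. p, 1   [∨-rule on 6 (branches; this branch)]
13. r ∨ (q ∨ r), 2   [◇-rule on 7: fresh world 2, 1R2]
14. q ∨ r, 2   [∨-rule on 13 (branches; this branch)]
15. r, 2   [∨-rule on 14 (branches; this branch)]
Accessibility: 0R1, 1R2
Complete open branch: satisfiable in K.
T-tableau for the formula:
1. ¬(□◇(r ∨ (q ∨ r)) → ◇(r ∨ (q ∨ r))) ∧ ◇(p ∨ r), 0
2. ¬(□◇(r ∨ (q ∨ r)) → ◇(r ∨ (q ∨ r))), 0   [∧-rule on 1]
3. ◇(p ∨ r), 0   [∧-rule on 1]
4. □◇(r ∨ (q ∨ r)), 0   [¬→-rule on 2]
5. ¬◇(r ∨ (q ∨ r)), 0   [¬→-rule on 2]
6. ◇(r ∨ (q ∨ r)), 0   [□-rule on 4 via 0R0]
7. ¬(r ∨ (q ∨ r)), 0   [¬◇-rule on 5 via 0R0]
8. ¬r, 0   [¬∨-rule on 7]
9. ¬(q ∨ r), 0   [¬∨-rule on 7]
10. ¬q, 0   [¬∨-rule on 9]
11. p ∨ r, 1   [◇-rule on 3: fresh world 1, 0R1]
12. ◇(r ∨ (q ∨ r)), 1   [□-rule on 4 via 0R1]
13. ¬(r ∨ (q ∨ r)), 1   [¬◇-rule on 5 via 0R1]
14. ¬r, 1   [¬∨-rule on 13]
15. ¬(q ∨ r), 1   [¬∨-rule on 13]
16. ¬q, 1   [¬∨-rule on 15]
17. p, 1   [∨-rule on 11 (branches; this branch)]
18. r ∨ (q ∨ r), 2   [◇-rule on 6: fresh world 2, 0R2]
19. ◇(r ∨ (q ∨ r)), 2   [□-rule on 4 via 0R2]
20. ¬(r ∨ (q ∨ r)), 2   [¬◇-rule on 5 via 0R2]
21. ¬r, 2   [¬∨-rule on 20]
22. ¬(q ∨ r), 2   [¬∨-rule on 20]
23. ¬q, 2   [¬∨-rule on 22]
24. q ∨ r, 2   [∨-rule on 18 (branches; this branch)]
25. r, 2   [∨-rule on 24 (branches; this branch)]
Accessibility: 0R0, 0R1, 0R2, 1R1, 2R2
Branch closes: r and ¬r both at 2.
Every branch closes (one shown): unsatisfiable in T, hence also in S4, S5 (every S4/S5-frame is a T-frame).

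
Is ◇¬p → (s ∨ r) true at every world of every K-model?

Tableau for the negation ¬(◇¬p → (s ∨ r)):
1. ¬(◇¬p → (s ∨ r)), 0
2. ◇¬p, 0
3. ¬(s ∨ r), 0
4. ¬s, 0
5. ¬r, 0
6. ¬p, 1
Accessibility: 0R1
The negation has an open branch (countermodel exists).

No, not valid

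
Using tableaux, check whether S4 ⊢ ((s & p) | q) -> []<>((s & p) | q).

No, not valid

Tableau for the negation ~(((s & p) | q) -> []<>((s & p) | q)):
1. ~(((s & p) | q) -> []<>((s & p) | q)), u
2. (s & p) | q, u
3. ~[]<>((s & p) | q), u
4. q, u
5. ~<>((s & p) | q), v
6. ~((s & p) | q), v
7. ~(s & p), v
8. ~q, v
9. ~p, v
Accessibility: uRu, uRv, vRv
The negation has an open branch (countermodel exists).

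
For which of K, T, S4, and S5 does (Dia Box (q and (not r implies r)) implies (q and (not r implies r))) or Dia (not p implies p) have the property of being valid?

S5

S5-tableau for the negation not ((Dia Box (q and (not r implies r)) implies (q and (not r implies r))) or Dia (not p implies p)):
1. not ((Dia Box (q and (not r implies r)) implies (q and (not r implies r))) or Dia (not p implies p)), 0
2. not (Dia Box (q and (not r implies r)) implies (q and (not r implies r))), 0   [neg-or-rule on 1]
3. not Dia (not p implies p), 0   [neg-or-rule on 1]
4. Dia Box (q and (not r implies r)), 0   [neg-implies-rule on 2]
5. not (q and (not r implies r)), 0   [neg-implies-rule on 2]
6. not (not p implies p), 0   [neg-Dia-rule on 3 via 0R0]
7. not p, 0   [neg-implies-rule on 6]
8. not (not r implies r), 0   [neg-and-rule on 5 (branches; this branch)]
9. not r, 0   [neg-implies-rule on 8]
10. Box (q and (not r implies r)), 1   [Dia-rule on 4: fresh world 1, 0R1]
11. not (not p implies p), 1   [neg-Dia-rule on 3 via 0R1]
12. not p, 1   [neg-implies-rule on 11]
13. q and (not r implies r), 0   [Box-rule on 10 via 1R0]
14. q, 0   [and-rule on 13]
15. not r implies r, 0   [and-rule on 13]
16. q and (not r implies r), 1   [Box-rule on 10 via 1R1]
17. q, 1   [and-rule on 16]
18. not r implies r, 1   [and-rule on 16]
19. r, 0   [implies-rule on 15 (branches; this branch)]
Accessibility: 0R0, 0R1, 1R0, 1R1
Branch closes: r and not r both at 0.
Every branch closes (one shown): valid in S5.
S4-tableau for the negation not ((Dia Box (q and (not r implies r)) implies (q and (not r implies r))) or Dia (not p implies p)):
1. not ((Dia Box (q and (not r implies r)) implies (q and (not r implies r))) or Dia (not p implies p)), 0
2. not (Dia Box (q and (not r implies r)) implies (q and (not r implies r))), 0   [neg-or-rule on 1]
3. not Dia (not p implies p), 0   [neg-or-rule on 1]
4. Dia Box (q and (not r implies r)), 0   [neg-implies-rule on 2]
5. not (q and (not r implies r)), 0   [neg-implies-rule on 2]
6. not (not p implies p), 0   [neg-Dia-rule on 3 via 0R0]
7. not p, 0   [neg-implies-rule on 6]
8. not (not r implies r), 0   [neg-and-rule on 5 (branches; this branch)]
9. not r, 0   [neg-implies-rule on 8]
10. Box (q and (not r implies r)), 1   [Dia-rule on 4: fresh world 1, 0R1]
11. not (not p implies p), 1   [neg-Dia-rule on 3 via 0R1]
12. not p, 1   [neg-implies-rule on 11]
13. q and (not r implies r), 1   [Box-rule on 10 via 1R1]
14. q, 1   [and-rule on 13]
15. not r implies r, 1   [and-rule on 13]
16. r, 1   [implies-rule on 15 (branches; this branch)]
Accessibility: 0R0, 0R1, 1R1
Complete open branch: countermodel on an S4-frame, so not valid in S4, nor in K, T (the same frame is also a K-frame and a T-frame).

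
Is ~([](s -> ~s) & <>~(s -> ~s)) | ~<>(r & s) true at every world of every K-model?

Valid in K

Tableau for the negation ~(~([](s -> ~s) & <>~(s -> ~s)) | ~<>(r & s)):
1. ~(~([](s -> ~s) & <>~(s -> ~s)) | ~<>(r & s)), w0
2. [](s -> ~s) & <>~(s -> ~s), w0
3. <>(r & s), w0
4. [](s -> ~s), w0
5. <>~(s -> ~s), w0
6. r & s, w1
7. r, w1
8. s, w1
9. s -> ~s, w1
10. ~s, w1
Accessibility: w0Rw1
Branch closes: s and ~s both at w1.
Every branch of the negation's tableau closes; the branch above is one of them.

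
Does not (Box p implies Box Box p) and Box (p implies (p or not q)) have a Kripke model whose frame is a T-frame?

1. not (Box p implies Box Box p) and Box (p implies (p or not q)), u
2. not (Box p implies Box Box p), u
3. Box (p implies (p or not q)), u
4. Box p, u
5. not Box Box p, u
6. p implies (p or not q), u
7. p, u
8. p or not q, u
9. not q, u
10. not Box p, v
11. p implies (p or not q), v
12. p, v
13. p or not q, v
14. not q, v
15. not p, w
Accessibility: uRu, uRv, vRv, vRw, wRw

Satisfiable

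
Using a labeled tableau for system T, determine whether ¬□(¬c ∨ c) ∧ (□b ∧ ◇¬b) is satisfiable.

1. ¬□(¬c ∨ c) ∧ (□b ∧ ◇¬b), w0
2. ¬□(¬c ∨ c), w0
3. □b ∧ ◇¬b, w0
4. □b, w0
5. ◇¬b, w0
6. b, w0
7. ¬(¬c ∨ c), w1
8. c, w1
9. ¬c, w1
Accessibility: w0Rw0, w0Rw1, w1Rw1
Branch closes: c and ¬c both at w1.
(One branch shown.) All branches close.

Unsatisfiable (every branch closes)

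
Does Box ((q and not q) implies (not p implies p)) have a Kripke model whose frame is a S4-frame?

1. Box ((q and not q) implies (not p implies p)), 0
2. (q and not q) implies (not p implies p), 0
3. not p implies p, 0
4. p, 0
Accessibility: 0R0

Satisfiable (open branch found)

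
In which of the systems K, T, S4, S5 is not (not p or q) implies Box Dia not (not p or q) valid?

S5

S5-tableau for the negation not (not (not p or q) implies Box Dia not (not p or q)):
1. not (not (not p or q) implies Box Dia not (not p or q)), u
2. not (not p or q), u
3. not Box Dia not (not p or q), u
4. p, u
5. not q, u
6. not Dia not (not p or q), v
7. not p or q, u
8. not p or q, v
9. q, u
Accessibility: uRu, uRv, vRu, vRv
Branch closes: q and not q both at u.
Every branch closes (one shown): valid in S5.
S4-tableau for the negation not (not (not p or q) implies Box Dia not (not p or q)):
1. not (not (not p or q) implies Box Dia not (not p or q)), u
2. not (not p or q), u
3. not Box Dia not (not p or q), u
4. p, u
5. not q, u
6. not Dia not (not p or q), v
7. not p or q, v
8. q, v
Accessibility: uRu, uRv, vRv
Complete open branch: countermodel on an S4-frame, so not valid in S4, nor in K, T (the same frame is also a K-frame and a T-frame).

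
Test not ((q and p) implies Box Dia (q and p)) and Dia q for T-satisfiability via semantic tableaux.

1. not ((q and p) implies Box Dia (q and p)) and Dia q, 0
2. not ((q and p) implies Box Dia (q and p)), 0
3. Dia q, 0
4. q and p, 0
5. not Box Dia (q and p), 0
6. q, 0
7. p, 0
8. q, 1
9. not Dia (q and p), 2
10. not (q and p), 2
11. not p, 2
Accessibility: 0R0, 0R1, 0R2, 1R1, 2R2

Satisfiable (open branch found)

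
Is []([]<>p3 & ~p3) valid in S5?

Tableau for the negation ~[]([]<>p3 & ~p3):
1. ~[]([]<>p3 & ~p3), u
2. ~([]<>p3 & ~p3), v
3. p3, v
Accessibility: uRu, uRv, vRu, vRv
The negation has an open branch (countermodel exists).

Not valid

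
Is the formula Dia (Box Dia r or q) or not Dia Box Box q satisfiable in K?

1. Dia (Box Dia r or q) or not Dia Box Box q, 0
2. not Dia Box Box q, 0

Yes, satisfiable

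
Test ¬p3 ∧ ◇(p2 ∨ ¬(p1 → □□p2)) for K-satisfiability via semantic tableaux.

1. ¬p3 ∧ ◇(p2 ∨ ¬(p1 → □□p2)), u
2. ¬p3, u
3. ◇(p2 ∨ ¬(p1 → □□p2)), u
4. p2 ∨ ¬(p1 → □□p2), v
5. ¬(p1 → □□p2), v
6. p1, v
7. ¬□□p2, v
8. ¬□p2, w
9. ¬p2, x
Accessibility: uRv, vRw, wRx

Satisfiable (open branch found)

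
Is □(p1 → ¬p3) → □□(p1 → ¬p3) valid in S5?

Tableau for the negation ¬(□(p1 → ¬p3) → □□(p1 → ¬p3)):
1. ¬(□(p1 → ¬p3) → □□(p1 → ¬p3)), u
2. □(p1 → ¬p3), u   [¬→-rule on 1]
3. ¬□□(p1 → ¬p3), u   [¬→-rule on 1]
4. p1 → ¬p3, u   [□-rule on 2 via uRu]
5. ¬p3, u   [→-rule on 4 (branches; this branch)]
6. ¬□(p1 → ¬p3), v   [¬□-rule on 3: fresh world v, uRv]
7. p1 → ¬p3, v   [□-rule on 2 via uRv]
8. ¬p3, v   [→-rule on 7 (branches; this branch)]
9. ¬(p1 → ¬p3), w   [¬□-rule on 6: fresh world w, vRw]
10. p1, w   [¬→-rule on 9]
11. p3, w   [¬→-rule on 9]
12. p1 → ¬p3, w   [□-rule on 2 via uRw]
13. ¬p3, w   [→-rule on 12 (branches; this branch)]
Accessibility: uRu, uRv, uRw, vRu, vRv, vRw, wRu, wRv, wRw
Branch closes: p3 and ¬p3 both at w.
Every branch of the negation's tableau closes; the branch above is one of them.

Yes, valid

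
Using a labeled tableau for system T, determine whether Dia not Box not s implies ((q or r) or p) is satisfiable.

1. Dia not Box not s implies ((q or r) or p), u
2. (q or r) or p, u
3. p, u
Accessibility: uRu

Satisfiable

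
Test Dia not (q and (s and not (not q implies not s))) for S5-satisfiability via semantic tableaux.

Satisfiable (open branch found)

1. Dia not (q and (s and not (not q implies not s))), w0
2. not (q and (s and not (not q implies not s))), w1
3. not (s and not (not q implies not s)), w1
4. not q implies not s, w1
5. not s, w1
Accessibility: w0Rw0, w0Rw1, w1Rw0, w1Rw1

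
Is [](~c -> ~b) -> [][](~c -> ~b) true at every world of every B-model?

Invalid (countermodel exists)

Tableau for the negation ~([](~c -> ~b) -> [][](~c -> ~b)):
1. ~([](~c -> ~b) -> [][](~c -> ~b)), 0
2. [](~c -> ~b), 0
3. ~[][](~c -> ~b), 0
4. ~c -> ~b, 0
5. ~b, 0
6. ~[](~c -> ~b), 1
7. ~c -> ~b, 1
8. ~b, 1
9. ~(~c -> ~b), 2
10. ~c, 2
11. b, 2
Accessibility: 0R0, 0R1, 1R0, 1R1, 1R2, 2R1, 2R2
The negation has an open branch (countermodel exists).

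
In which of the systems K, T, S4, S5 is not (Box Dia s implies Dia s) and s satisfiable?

K

K-tableau for the formula:
1. not (Box Dia s implies Dia s) and s, u
2. not (Box Dia s implies Dia s), u   [and-rule on 1]
3. s, u   [and-rule on 1]
4. Box Dia s, u   [neg-implies-rule on 2]
5. not Dia s, u   [neg-implies-rule on 2]
Complete open branch: satisfiable in K.
T-tableau for the formula:
1. not (Box Dia s implies Dia s) and s, u
2. not (Box Dia s implies Dia s), u   [and-rule on 1]
3. s, u   [and-rule on 1]
4. Box Dia s, u   [neg-implies-rule on 2]
5. not Dia s, u   [neg-implies-rule on 2]
6. Dia s, u   [Box-rule on 4 via uRu]
7. not s, u   [neg-Dia-rule on 5 via uRu]
Accessibility: uRu
Branch closes: s and not s both at u.
Every branch closes (one shown): unsatisfiable in T, hence also in S4, S5 (every S4/S5-frame is a T-frame).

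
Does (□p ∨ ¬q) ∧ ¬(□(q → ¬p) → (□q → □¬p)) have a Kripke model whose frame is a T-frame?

1. (□p ∨ ¬q) ∧ ¬(□(q → ¬p) → (□q → □¬p)), w0
2. □p ∨ ¬q, w0   [∧-rule on 1]
3. ¬(□(q → ¬p) → (□q → □¬p)), w0   [∧-rule on 1]
4. □(q → ¬p), w0   [¬→-rule on 3]
5. ¬(□q → □¬p), w0   [¬→-rule on 3]
6. □q, w0   [¬→-rule on 5]
7. ¬□¬p, w0   [¬→-rule on 5]
8. q → ¬p, w0   [□-rule on 4 via w0Rw0]
9. q, w0   [□-rule on 6 via w0Rw0]
10. □p, w0   [∨-rule on 2 (branches; this branch)]
11. p, w0   [□-rule on 10 via w0Rw0]
12. ¬p, w0   [→-rule on 8 (branches; this branch)]
Accessibility: w0Rw0
Branch closes: p and ¬p both at w0.
Every branch closes; the branch above is one of them.

Unsatisfiable (every branch closes)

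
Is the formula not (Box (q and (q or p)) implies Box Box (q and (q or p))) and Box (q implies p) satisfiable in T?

Yes, satisfiable

1. not (Box (q and (q or p)) implies Box Box (q and (q or p))) and Box (q implies p), w0
2. not (Box (q and (q or p)) implies Box Box (q and (q or p))), w0
3. Box (q implies p), w0
4. Box (q and (q or p)), w0
5. not Box Box (q and (q or p)), w0
6. q implies p, w0
7. q and (q or p), w0
8. q, w0
9. q or p, w0
10. p, w0
11. not Box (q and (q or p)), w1
12. q implies p, w1
13. q and (q or p), w1
14. q, w1
15. q or p, w1
16. p, w1
17. not (q and (q or p)), w2
18. not (q or p), w2
19. not q, w2
20. not p, w2
Accessibility: w0Rw0, w0Rw1, w1Rw1, w1Rw2, w2Rw2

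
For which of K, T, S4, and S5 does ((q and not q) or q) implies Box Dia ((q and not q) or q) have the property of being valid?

S4-tableau for the negation not (((q and not q) or q) implies Box Dia ((q and not q) or q)):
1. not (((q and not q) or q) implies Box Dia ((q and not q) or q)), u
2. (q and not q) or q, u
3. not Box Dia ((q and not q) or q), u
4. q, u
5. not Dia ((q and not q) or q), v
6. not ((q and not q) or q), v
7. not (q and not q), v
8. not q, v
Accessibility: uRu, uRv, vRv
Complete open branch: countermodel on an S4-frame, so not valid in S4, nor in K, T (the same frame is also a K-frame and a T-frame).
S5-tableau for the negation not (((q and not q) or q) implies Box Dia ((q and not q) or q)):
1. not (((q and not q) or q) implies Box Dia ((q and not q) or q)), u
2. (q and not q) or q, u
3. not Box Dia ((q and not q) or q), u
4. q, u
5. not Dia ((q and not q) or q), v
6. not ((q and not q) or q), u
7. not (q and not q), u
8. not q, u
Accessibility: uRu, uRv, vRu, vRv
Branch closes: q and not q both at u.
Every branch closes (one shown): valid in S5.

S5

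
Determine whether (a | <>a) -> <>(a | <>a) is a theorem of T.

Tableau for the negation ~((a | <>a) -> <>(a | <>a)):
1. ~((a | <>a) -> <>(a | <>a)), w0
2. a | <>a, w0   [~->-rule on 1]
3. ~<>(a | <>a), w0   [~->-rule on 1]
4. ~(a | <>a), w0   [~<>-rule on 3 via w0Rw0]
5. ~a, w0   [~|-rule on 4]
6. ~<>a, w0   [~|-rule on 4]
7. <>a, w0   [|-rule on 2 (branches; this branch)]
8. a, w1   [<>-rule on 7: fresh world w1, w0Rw1]
9. ~(a | <>a), w1   [~<>-rule on 3 via w0Rw1]
10. ~a, w1   [~|-rule on 9]
11. ~<>a, w1   [~|-rule on 9]
Accessibility: w0Rw0, w0Rw1, w1Rw1
Branch closes: a and ~a both at w1.
All branches of the negation close; one closing branch shown above.

Valid in T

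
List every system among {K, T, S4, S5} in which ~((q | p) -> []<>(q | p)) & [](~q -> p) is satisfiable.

T-tableau for the formula:
1. ~((q | p) -> []<>(q | p)) & [](~q -> p), u
2. ~((q | p) -> []<>(q | p)), u
3. [](~q -> p), u
4. q | p, u
5. ~[]<>(q | p), u
6. ~q -> p, u
7. p, u
8. ~<>(q | p), v
9. ~q -> p, v
10. ~(q | p), v
11. ~q, v
12. ~p, v
13. p, v
Accessibility: uRu, uRv, vRv
Branch closes: p and ~p both at v.
Every branch closes (one shown): unsatisfiable in T, hence also in S4, S5 (every S4/S5-frame is a T-frame).
K-tableau for the formula:
1. ~((q | p) -> []<>(q | p)) & [](~q -> p), u
2. ~((q | p) -> []<>(q | p)), u
3. [](~q -> p), u
4. q | p, u
5. ~[]<>(q | p), u
6. p, u
7. ~<>(q | p), v
8. ~q -> p, v
9. p, v
Accessibility: uRv
Complete open branch: satisfiable in K.

K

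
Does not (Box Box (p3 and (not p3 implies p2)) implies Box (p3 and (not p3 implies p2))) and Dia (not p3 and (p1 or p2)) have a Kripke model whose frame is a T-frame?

Unsatisfiable (every branch closes)

1. not (Box Box (p3 and (not p3 implies p2)) implies Box (p3 and (not p3 implies p2))) and Dia (not p3 and (p1 or p2)), 0
2. not (Box Box (p3 and (not p3 implies p2)) implies Box (p3 and (not p3 implies p2))), 0   [and-rule on 1]
3. Dia (not p3 and (p1 or p2)), 0   [and-rule on 1]
4. Box Box (p3 and (not p3 implies p2)), 0   [neg-implies-rule on 2]
5. not Box (p3 and (not p3 implies p2)), 0   [neg-implies-rule on 2]
6. Box (p3 and (not p3 implies p2)), 0   [Box-rule on 4 via 0R0]
7. p3 and (not p3 implies p2), 0   [Box-rule on 6 via 0R0]
8. p3, 0   [and-rule on 7]
9. not p3 implies p2, 0   [and-rule on 7]
10. p2, 0   [implies-rule on 9 (branches; this branch)]
11. not p3 and (p1 or p2), 1   [Dia-rule on 3: fresh world 1, 0R1]
12. not p3, 1   [and-rule on 11]
13. p1 or p2, 1   [and-rule on 11]
14. Box (p3 and (not p3 implies p2)), 1   [Box-rule on 4 via 0R1]
15. p3 and (not p3 implies p2), 1   [Box-rule on 6 via 0R1]
16. p3, 1   [and-rule on 15]
17. not p3 implies p2, 1   [and-rule on 15]
Accessibility: 0R0, 0R1, 1R1
Branch closes: p3 and not p3 both at 1.
(One branch shown.) All branches close.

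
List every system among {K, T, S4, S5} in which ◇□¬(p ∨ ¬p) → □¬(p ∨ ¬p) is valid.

T, S4, S5

K-tableau for the negation ¬(◇□¬(p ∨ ¬p) → □¬(p ∨ ¬p)):
1. ¬(◇□¬(p ∨ ¬p) → □¬(p ∨ ¬p)), 0
2. ◇□¬(p ∨ ¬p), 0
3. ¬□¬(p ∨ ¬p), 0
4. □¬(p ∨ ¬p), 1
5. p ∨ ¬p, 2
6. ¬p, 2
Accessibility: 0R1, 0R2
Complete open branch: countermodel on a K-frame, so not valid in K.
T-tableau for the negation ¬(◇□¬(p ∨ ¬p) → □¬(p ∨ ¬p)):
1. ¬(◇□¬(p ∨ ¬p) → □¬(p ∨ ¬p)), 0
2. ◇□¬(p ∨ ¬p), 0
3. ¬□¬(p ∨ ¬p), 0
4. □¬(p ∨ ¬p), 1
5. ¬(p ∨ ¬p), 1
6. ¬p, 1
7. p, 1
Accessibility: 0R0, 0R1, 1R1
Branch closes: p and ¬p both at 1.
Every branch closes (one shown): valid in T, hence also in S4, S5 (every theorem of T is a theorem of S4 and S5).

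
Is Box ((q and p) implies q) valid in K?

Tableau for the negation not Box ((q and p) implies q):
1. not Box ((q and p) implies q), w0
2. not ((q and p) implies q), w1   [neg-Box-rule on 1: fresh world w1, w0Rw1]
3. q and p, w1   [neg-implies-rule on 2]
4. not q, w1   [neg-implies-rule on 2]
5. q, w1   [and-rule on 3]
6. p, w1   [and-rule on 3]
Accessibility: w0Rw1
Branch closes: q and not q both at w1.
Every branch of the negation's tableau closes; the branch above is one of them.

Yes, valid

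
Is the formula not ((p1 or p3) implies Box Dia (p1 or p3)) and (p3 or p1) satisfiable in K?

Satisfiable (open branch found)

1. not ((p1 or p3) implies Box Dia (p1 or p3)) and (p3 or p1), w0
2. not ((p1 or p3) implies Box Dia (p1 or p3)), w0   [and-rule on 1]
3. p3 or p1, w0   [and-rule on 1]
4. p1 or p3, w0   [neg-implies-rule on 2]
5. not Box Dia (p1 or p3), w0   [neg-implies-rule on 2]
6. p1, w0   [or-rule on 3 (branches; this branch)]
7. p3, w0   [or-rule on 4 (branches; this branch)]
8. not Dia (p1 or p3), w1   [neg-Box-rule on 5: fresh world w1, w0Rw1]
Accessibility: w0Rw1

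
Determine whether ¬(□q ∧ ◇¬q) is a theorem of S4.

Tableau for the negation □q ∧ ◇¬q:
1. □q ∧ ◇¬q, u
2. □q, u
3. ◇¬q, u
4. q, u
5. ¬q, v
6. q, v
Accessibility: uRu, uRv, vRv
Branch closes: q and ¬q both at v.
All branches of the negation close; one closing branch shown above.

Valid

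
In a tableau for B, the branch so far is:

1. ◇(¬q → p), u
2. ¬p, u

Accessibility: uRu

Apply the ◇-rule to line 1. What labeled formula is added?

a fresh world v with uRv, and ¬q → p at v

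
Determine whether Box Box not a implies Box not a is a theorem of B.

Yes, valid

Tableau for the negation not (Box Box not a implies Box not a):
1. not (Box Box not a implies Box not a), u
2. Box Box not a, u   [neg-implies-rule on 1]
3. not Box not a, u   [neg-implies-rule on 1]
4. Box not a, u   [Box-rule on 2 via uRu]
5. not a, u   [Box-rule on 4 via uRu]
6. a, v   [neg-Box-rule on 3: fresh world v, uRv]
7. Box not a, v   [Box-rule on 2 via uRv]
8. not a, v   [Box-rule on 4 via uRv]
Accessibility: uRu, uRv, vRu, vRv
Branch closes: a and not a both at v.
All branches of the negation close; one closing branch shown above.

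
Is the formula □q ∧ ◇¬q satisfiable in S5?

No, unsatisfiable

1. □q ∧ ◇¬q, 0
2. □q, 0
3. ◇¬q, 0
4. q, 0
5. ¬q, 1
6. q, 1
Accessibility: 0R0, 0R1, 1R0, 1R1
Branch closes: q and ¬q both at 1.
(One branch shown.) All branches close.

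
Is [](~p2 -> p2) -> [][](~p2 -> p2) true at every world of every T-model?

Tableau for the negation ~([](~p2 -> p2) -> [][](~p2 -> p2)):
1. ~([](~p2 -> p2) -> [][](~p2 -> p2)), 0
2. [](~p2 -> p2), 0
3. ~[][](~p2 -> p2), 0
4. ~p2 -> p2, 0
5. p2, 0
6. ~[](~p2 -> p2), 1
7. ~p2 -> p2, 1
8. p2, 1
9. ~(~p2 -> p2), 2
10. ~p2, 2
Accessibility: 0R0, 0R1, 1R1, 1R2, 2R2
The negation has an open branch (countermodel exists).

Invalid (countermodel exists)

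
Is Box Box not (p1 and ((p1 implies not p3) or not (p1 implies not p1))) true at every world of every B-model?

No, not valid

Tableau for the negation not Box Box not (p1 and ((p1 implies not p3) or not (p1 implies not p1))):
1. not Box Box not (p1 and ((p1 implies not p3) or not (p1 implies not p1))), u
2. not Box not (p1 and ((p1 implies not p3) or not (p1 implies not p1))), v
3. p1 and ((p1 implies not p3) or not (p1 implies not p1)), w
4. p1, w
5. (p1 implies not p3) or not (p1 implies not p1), w
6. not (p1 implies not p1), w
Accessibility: uRu, uRv, vRu, vRv, vRw, wRv, wRw
The negation has an open branch (countermodel exists).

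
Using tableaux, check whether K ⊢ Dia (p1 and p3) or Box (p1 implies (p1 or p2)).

Tableau for the negation not (Dia (p1 and p3) or Box (p1 implies (p1 or p2))):
1. not (Dia (p1 and p3) or Box (p1 implies (p1 or p2))), w0
2. not Dia (p1 and p3), w0   [neg-or-rule on 1]
3. not Box (p1 implies (p1 or p2)), w0   [neg-or-rule on 1]
4. not (p1 implies (p1 or p2)), w1   [neg-Box-rule on 3: fresh world w1, w0Rw1]
5. p1, w1   [neg-implies-rule on 4]
6. not (p1 or p2), w1   [neg-implies-rule on 4]
7. not p1, w1   [neg-or-rule on 6]
8. not p2, w1   [neg-or-rule on 6]
Accessibility: w0Rw1
Branch closes: p1 and not p1 both at w1.
Every branch of the negation's tableau closes; the branch above is one of them.

Yes, valid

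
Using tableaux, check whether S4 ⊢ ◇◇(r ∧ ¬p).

Not valid

Tableau for the negation ¬◇◇(r ∧ ¬p):
1. ¬◇◇(r ∧ ¬p), 0
2. ¬◇(r ∧ ¬p), 0
3. ¬(r ∧ ¬p), 0
4. p, 0
Accessibility: 0R0
The negation has an open branch (countermodel exists).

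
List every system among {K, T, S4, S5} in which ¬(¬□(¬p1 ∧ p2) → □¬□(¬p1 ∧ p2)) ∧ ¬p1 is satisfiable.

S4-tableau for the formula:
1. ¬(¬□(¬p1 ∧ p2) → □¬□(¬p1 ∧ p2)) ∧ ¬p1, 0
2. ¬(¬□(¬p1 ∧ p2) → □¬□(¬p1 ∧ p2)), 0
3. ¬p1, 0
4. ¬□(¬p1 ∧ p2), 0
5. ¬□¬□(¬p1 ∧ p2), 0
6. ¬(¬p1 ∧ p2), 1
7. ¬p2, 1
8. □(¬p1 ∧ p2), 2
9. ¬p1 ∧ p2, 2
10. ¬p1, 2
11. p2, 2
Accessibility: 0R0, 0R1, 0R2, 1R1, 2R2
Complete open branch: satisfiable in S4, hence also in K, T (this S4-model is also a K-model and a T-model).
S5-tableau for the formula:
1. ¬(¬□(¬p1 ∧ p2) → □¬□(¬p1 ∧ p2)) ∧ ¬p1, 0
2. ¬(¬□(¬p1 ∧ p2) → □¬□(¬p1 ∧ p2)), 0
3. ¬p1, 0
4. ¬□(¬p1 ∧ p2), 0
5. ¬□¬□(¬p1 ∧ p2), 0
6. ¬(¬p1 ∧ p2), 1
7. ¬p2, 1
8. □(¬p1 ∧ p2), 2
9. ¬p1 ∧ p2, 0
10. p2, 0
11. ¬p1 ∧ p2, 1
12. ¬p1, 1
13. p2, 1
Accessibility: 0R0, 0R1, 0R2, 1R0, 1R1, 1R2, 2R0, 2R1, 2R2
Branch closes: p2 and ¬p2 both at 1.
Every branch closes (one shown): unsatisfiable in S5.

K, T, S4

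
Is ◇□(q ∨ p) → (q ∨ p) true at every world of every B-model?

Valid in B

Tableau for the negation ¬(◇□(q ∨ p) → (q ∨ p)):
1. ¬(◇□(q ∨ p) → (q ∨ p)), u
2. ◇□(q ∨ p), u
3. ¬(q ∨ p), u
4. ¬q, u
5. ¬p, u
6. □(q ∨ p), v
7. q ∨ p, u
8. q ∨ p, v
9. p, u
Accessibility: uRu, uRv, vRu, vRv
Branch closes: p and ¬p both at u.
All branches of the negation close; one closing branch shown above.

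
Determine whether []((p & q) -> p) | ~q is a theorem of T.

Valid in T

Tableau for the negation ~([]((p & q) -> p) | ~q):
1. ~([]((p & q) -> p) | ~q), 0
2. ~[]((p & q) -> p), 0   [~|-rule on 1]
3. q, 0   [~|-rule on 1]
4. ~((p & q) -> p), 1   [~[]-rule on 2: fresh world 1, 0R1]
5. p & q, 1   [~->-rule on 4]
6. ~p, 1   [~->-rule on 4]
7. p, 1   [&-rule on 5]
8. q, 1   [&-rule on 5]
Accessibility: 0R0, 0R1, 1R1
Branch closes: p and ~p both at 1.
All branches of the negation close; one closing branch shown above.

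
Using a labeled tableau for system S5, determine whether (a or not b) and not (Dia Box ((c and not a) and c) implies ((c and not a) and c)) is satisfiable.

1. (a or not b) and not (Dia Box ((c and not a) and c) implies ((c and not a) and c)), 0
2. a or not b, 0
3. not (Dia Box ((c and not a) and c) implies ((c and not a) and c)), 0
4. Dia Box ((c and not a) and c), 0
5. not ((c and not a) and c), 0
6. not b, 0
7. not (c and not a), 0
8. a, 0
9. Box ((c and not a) and c), 1
10. (c and not a) and c, 0
11. c and not a, 0
12. c, 0
13. not a, 0
Accessibility: 0R0, 0R1, 1R0, 1R1
Branch closes: a and not a both at 0.
All branches of the tableau close; one closing branch shown above.

Unsatisfiable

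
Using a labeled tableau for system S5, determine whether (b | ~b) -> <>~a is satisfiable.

Satisfiable (open branch found)

1. (b | ~b) -> <>~a, 0
2. <>~a, 0
3. ~a, 1
Accessibility: 0R0, 0R1, 1R0, 1R1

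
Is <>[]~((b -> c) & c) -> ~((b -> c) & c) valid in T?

No, not valid

Tableau for the negation ~(<>[]~((b -> c) & c) -> ~((b -> c) & c)):
1. ~(<>[]~((b -> c) & c) -> ~((b -> c) & c)), 0
2. <>[]~((b -> c) & c), 0
3. (b -> c) & c, 0
4. b -> c, 0
5. c, 0
6. []~((b -> c) & c), 1
7. ~((b -> c) & c), 1
8. ~c, 1
Accessibility: 0R0, 0R1, 1R1
The negation has an open branch (countermodel exists).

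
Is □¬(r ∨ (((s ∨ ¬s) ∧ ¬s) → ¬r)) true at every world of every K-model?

No, not valid

Tableau for the negation ¬□¬(r ∨ (((s ∨ ¬s) ∧ ¬s) → ¬r)):
1. ¬□¬(r ∨ (((s ∨ ¬s) ∧ ¬s) → ¬r)), u
2. r ∨ (((s ∨ ¬s) ∧ ¬s) → ¬r), v
3. ((s ∨ ¬s) ∧ ¬s) → ¬r, v
4. ¬r, v
Accessibility: uRv
The negation has an open branch (countermodel exists).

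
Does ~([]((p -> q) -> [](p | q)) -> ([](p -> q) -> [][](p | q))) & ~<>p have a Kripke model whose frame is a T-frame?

Unsatisfiable

1. ~([]((p -> q) -> [](p | q)) -> ([](p -> q) -> [][](p | q))) & ~<>p, w0
2. ~([]((p -> q) -> [](p | q)) -> ([](p -> q) -> [][](p | q))), w0   [&-rule on 1]
3. ~<>p, w0   [&-rule on 1]
4. []((p -> q) -> [](p | q)), w0   [~->-rule on 2]
5. ~([](p -> q) -> [][](p | q)), w0   [~->-rule on 2]
6. [](p -> q), w0   [~->-rule on 5]
7. ~[][](p | q), w0   [~->-rule on 5]
8. ~p, w0   [~<>-rule on 3 via w0Rw0]
9. (p -> q) -> [](p | q), w0   [[]-rule on 4 via w0Rw0]
10. p -> q, w0   [[]-rule on 6 via w0Rw0]
11. [](p | q), w0   [->-rule on 9 (branches; this branch)]
12. p | q, w0   [[]-rule on 11 via w0Rw0]
13. q, w0   [->-rule on 10 (branches; this branch)]
14. ~[](p | q), w1   [~[]-rule on 7: fresh world w1, w0Rw1]
15. ~p, w1   [~<>-rule on 3 via w0Rw1]
16. (p -> q) -> [](p | q), w1   [[]-rule on 4 via w0Rw1]
17. p -> q, w1   [[]-rule on 6 via w0Rw1]
18. p | q, w1   [[]-rule on 11 via w0Rw1]
19. [](p | q), w1   [->-rule on 16 (branches; this branch)]
20. q, w1   [->-rule on 17 (branches; this branch)]
21. ~(p | q), w2   [~[]-rule on 14: fresh world w2, w1Rw2]
22. ~p, w2   [~|-rule on 21]
23. ~q, w2   [~|-rule on 21]
24. p | q, w2   [[]-rule on 19 via w1Rw2]
25. q, w2   [|-rule on 24 (branches; this branch)]
Accessibility: w0Rw0, w0Rw1, w1Rw1, w1Rw2, w2Rw2
Branch closes: q and ~q both at w2.
All branches of the tableau close; one closing branch shown above.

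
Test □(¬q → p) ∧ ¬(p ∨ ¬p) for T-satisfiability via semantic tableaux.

No, unsatisfiable

1. □(¬q → p) ∧ ¬(p ∨ ¬p), w0
2. □(¬q → p), w0   [∧-rule on 1]
3. ¬(p ∨ ¬p), w0   [∧-rule on 1]
4. ¬p, w0   [¬∨-rule on 3]
5. p, w0   [¬∨-rule on 3]
Accessibility: w0Rw0
Branch closes: p and ¬p both at w0.
All branches of the tableau close; one closing branch shown above.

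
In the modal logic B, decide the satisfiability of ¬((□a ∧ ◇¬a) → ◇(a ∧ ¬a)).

No, unsatisfiable

1. ¬((□a ∧ ◇¬a) → ◇(a ∧ ¬a)), u
2. □a ∧ ◇¬a, u
3. ¬◇(a ∧ ¬a), u
4. □a, u
5. ◇¬a, u
6. ¬(a ∧ ¬a), u
7. a, u
8. ¬a, v
9. ¬(a ∧ ¬a), v
10. a, v
Accessibility: uRu, uRv, vRu, vRv
Branch closes: a and ¬a both at v.
Every branch closes; the branch above is one of them.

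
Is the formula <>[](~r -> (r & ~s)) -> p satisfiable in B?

1. <>[](~r -> (r & ~s)) -> p, w0
2. p, w0   [->-rule on 1 (branches; this branch)]
Accessibility: w0Rw0

Yes, satisfiable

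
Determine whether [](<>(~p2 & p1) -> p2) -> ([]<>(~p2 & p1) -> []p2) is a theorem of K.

Tableau for the negation ~([](<>(~p2 & p1) -> p2) -> ([]<>(~p2 & p1) -> []p2)):
1. ~([](<>(~p2 & p1) -> p2) -> ([]<>(~p2 & p1) -> []p2)), u
2. [](<>(~p2 & p1) -> p2), u   [~->-rule on 1]
3. ~([]<>(~p2 & p1) -> []p2), u   [~->-rule on 1]
4. []<>(~p2 & p1), u   [~->-rule on 3]
5. ~[]p2, u   [~->-rule on 3]
6. ~p2, v   [~[]-rule on 5: fresh world v, uRv]
7. <>(~p2 & p1) -> p2, v   [[]-rule on 2 via uRv]
8. <>(~p2 & p1), v   [[]-rule on 4 via uRv]
9. ~<>(~p2 & p1), v   [->-rule on 7 (branches; this branch)]
10. ~p2 & p1, w   [<>-rule on 8: fresh world w, vRw]
11. ~p2, w   [&-rule on 10]
12. p1, w   [&-rule on 10]
13. ~(~p2 & p1), w   [~<>-rule on 9 via vRw]
14. ~p1, w   [~&-rule on 13 (branches; this branch)]
Accessibility: uRv, vRw
Branch closes: p1 and ~p1 both at w.
Every branch of the negation's tableau closes; the branch above is one of them.

Valid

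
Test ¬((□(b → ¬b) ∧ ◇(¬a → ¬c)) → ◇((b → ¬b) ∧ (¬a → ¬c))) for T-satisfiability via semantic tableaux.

1. ¬((□(b → ¬b) ∧ ◇(¬a → ¬c)) → ◇((b → ¬b) ∧ (¬a → ¬c))), u
2. □(b → ¬b) ∧ ◇(¬a → ¬c), u   [¬→-rule on 1]
3. ¬◇((b → ¬b) ∧ (¬a → ¬c)), u   [¬→-rule on 1]
4. □(b → ¬b), u   [∧-rule on 2]
5. ◇(¬a → ¬c), u   [∧-rule on 2]
6. ¬((b → ¬b) ∧ (¬a → ¬c)), u   [¬◇-rule on 3 via uRu]
7. b → ¬b, u   [□-rule on 4 via uRu]
8. ¬(¬a → ¬c), u   [¬∧-rule on 6 (branches; this branch)]
9. ¬a, u   [¬→-rule on 8]
10. c, u   [¬→-rule on 8]
11. ¬b, u   [→-rule on 7 (branches; this branch)]
12. ¬a → ¬c, v   [◇-rule on 5: fresh world v, uRv]
13. ¬((b → ¬b) ∧ (¬a → ¬c)), v   [¬◇-rule on 3 via uRv]
14. b → ¬b, v   [□-rule on 4 via uRv]
15. ¬c, v   [→-rule on 12 (branches; this branch)]
16. ¬(b → ¬b), v   [¬∧-rule on 13 (branches; this branch)]
17. b, v   [¬→-rule on 16]
18. ¬b, v   [→-rule on 14 (branches; this branch)]
Accessibility: uRu, uRv, vRv
Branch closes: b and ¬b both at v.
Every branch closes; the branch above is one of them.

Unsatisfiable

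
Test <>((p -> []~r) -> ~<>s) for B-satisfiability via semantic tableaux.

Yes, satisfiable

1. <>((p -> []~r) -> ~<>s), 0
2. (p -> []~r) -> ~<>s, 1
3. ~<>s, 1
4. ~s, 0
5. ~s, 1
Accessibility: 0R0, 0R1, 1R0, 1R1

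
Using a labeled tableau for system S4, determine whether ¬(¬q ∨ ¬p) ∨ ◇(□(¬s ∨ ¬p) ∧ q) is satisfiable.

Satisfiable

1. ¬(¬q ∨ ¬p) ∨ ◇(□(¬s ∨ ¬p) ∧ q), u
2. ◇(□(¬s ∨ ¬p) ∧ q), u
3. □(¬s ∨ ¬p) ∧ q, v
4. □(¬s ∨ ¬p), v
5. q, v
6. ¬s ∨ ¬p, v
7. ¬p, v
Accessibility: uRu, uRv, vRv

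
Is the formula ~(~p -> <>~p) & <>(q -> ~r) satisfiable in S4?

No, unsatisfiable

1. ~(~p -> <>~p) & <>(q -> ~r), w0
2. ~(~p -> <>~p), w0
3. <>(q -> ~r), w0
4. ~p, w0
5. ~<>~p, w0
6. p, w0
Accessibility: w0Rw0
Branch closes: p and ~p both at w0.
(One branch shown.) All branches close.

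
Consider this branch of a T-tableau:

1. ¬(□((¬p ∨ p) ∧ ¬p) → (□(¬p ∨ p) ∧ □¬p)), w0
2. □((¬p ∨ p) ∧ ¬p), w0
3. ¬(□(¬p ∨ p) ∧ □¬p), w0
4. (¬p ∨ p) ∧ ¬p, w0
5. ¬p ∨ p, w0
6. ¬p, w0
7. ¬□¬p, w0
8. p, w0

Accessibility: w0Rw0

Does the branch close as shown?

Yes, closed

Both p and ¬p appear at w0.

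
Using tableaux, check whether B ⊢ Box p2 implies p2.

Valid

Tableau for the negation not (Box p2 implies p2):
1. not (Box p2 implies p2), 0
2. Box p2, 0
3. not p2, 0
4. p2, 0
Accessibility: 0R0
Branch closes: p2 and not p2 both at 0.
Every branch of the negation's tableau closes; the branch above is one of them.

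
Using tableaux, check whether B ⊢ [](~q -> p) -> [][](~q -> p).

Tableau for the negation ~([](~q -> p) -> [][](~q -> p)):
1. ~([](~q -> p) -> [][](~q -> p)), w0
2. [](~q -> p), w0   [~->-rule on 1]
3. ~[][](~q -> p), w0   [~->-rule on 1]
4. ~q -> p, w0   [[]-rule on 2 via w0Rw0]
5. p, w0   [->-rule on 4 (branches; this branch)]
6. ~[](~q -> p), w1   [~[]-rule on 3: fresh world w1, w0Rw1]
7. ~q -> p, w1   [[]-rule on 2 via w0Rw1]
8. p, w1   [->-rule on 7 (branches; this branch)]
9. ~(~q -> p), w2   [~[]-rule on 6: fresh world w2, w1Rw2]
10. ~q, w2   [~->-rule on 9]
11. ~p, w2   [~->-rule on 9]
Accessibility: w0Rw0, w0Rw1, w1Rw0, w1Rw1, w1Rw2, w2Rw1, w2Rw2
The negation has an open branch (countermodel exists).

No, not valid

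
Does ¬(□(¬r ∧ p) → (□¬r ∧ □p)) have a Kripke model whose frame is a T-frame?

Unsatisfiable (every branch closes)

1. ¬(□(¬r ∧ p) → (□¬r ∧ □p)), u
2. □(¬r ∧ p), u
3. ¬(□¬r ∧ □p), u
4. ¬r ∧ p, u
5. ¬r, u
6. p, u
7. ¬□p, u
8. ¬p, v
9. ¬r ∧ p, v
10. ¬r, v
11. p, v
Accessibility: uRu, uRv, vRv
Branch closes: p and ¬p both at v.
All branches of the tableau close; one closing branch shown above.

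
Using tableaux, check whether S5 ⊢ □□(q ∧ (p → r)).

No, not valid

Tableau for the negation ¬□□(q ∧ (p → r)):
1. ¬□□(q ∧ (p → r)), u
2. ¬□(q ∧ (p → r)), v
3. ¬(q ∧ (p → r)), w
4. ¬(p → r), w
5. p, w
6. ¬r, w
Accessibility: uRu, uRv, uRw, vRu, vRv, vRw, wRu, wRv, wRw
The negation has an open branch (countermodel exists).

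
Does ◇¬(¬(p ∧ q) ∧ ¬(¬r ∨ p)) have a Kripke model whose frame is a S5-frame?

Satisfiable (open branch found)

1. ◇¬(¬(p ∧ q) ∧ ¬(¬r ∨ p)), w0
2. ¬(¬(p ∧ q) ∧ ¬(¬r ∨ p)), w1   [◇-rule on 1: fresh world w1, w0Rw1]
3. ¬r ∨ p, w1   [¬∧-rule on 2 (branches; this branch)]
4. p, w1   [∨-rule on 3 (branches; this branch)]
Accessibility: w0Rw0, w0Rw1, w1Rw0, w1Rw1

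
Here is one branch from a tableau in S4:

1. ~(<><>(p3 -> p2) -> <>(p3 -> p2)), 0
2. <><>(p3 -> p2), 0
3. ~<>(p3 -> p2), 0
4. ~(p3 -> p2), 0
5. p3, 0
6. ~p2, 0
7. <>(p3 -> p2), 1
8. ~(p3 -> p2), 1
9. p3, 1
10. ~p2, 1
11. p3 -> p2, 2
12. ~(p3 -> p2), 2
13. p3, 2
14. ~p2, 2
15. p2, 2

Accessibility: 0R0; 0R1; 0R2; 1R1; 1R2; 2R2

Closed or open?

Closed

Both p2 and ~p2 appear at 2.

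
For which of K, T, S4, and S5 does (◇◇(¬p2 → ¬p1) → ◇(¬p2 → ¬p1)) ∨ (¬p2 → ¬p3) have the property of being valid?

T-tableau for the negation ¬((◇◇(¬p2 → ¬p1) → ◇(¬p2 → ¬p1)) ∨ (¬p2 → ¬p3)):
1. ¬((◇◇(¬p2 → ¬p1) → ◇(¬p2 → ¬p1)) ∨ (¬p2 → ¬p3)), w0
2. ¬(◇◇(¬p2 → ¬p1) → ◇(¬p2 → ¬p1)), w0   [¬∨-rule on 1]
3. ¬(¬p2 → ¬p3), w0   [¬∨-rule on 1]
4. ◇◇(¬p2 → ¬p1), w0   [¬→-rule on 2]
5. ¬◇(¬p2 → ¬p1), w0   [¬→-rule on 2]
6. ¬p2, w0   [¬→-rule on 3]
7. p3, w0   [¬→-rule on 3]
8. ¬(¬p2 → ¬p1), w0   [¬◇-rule on 5 via w0Rw0]
9. p1, w0   [¬→-rule on 8]
10. ◇(¬p2 → ¬p1), w1   [◇-rule on 4: fresh world w1, w0Rw1]
11. ¬(¬p2 → ¬p1), w1   [¬◇-rule on 5 via w0Rw1]
12. ¬p2, w1   [¬→-rule on 11]
13. p1, w1   [¬→-rule on 11]
14. ¬p2 → ¬p1, w2   [◇-rule on 10: fresh world w2, w1Rw2]
15. ¬p1, w2   [→-rule on 14 (branches; this branch)]
Accessibility: w0Rw0, w0Rw1, w1Rw1, w1Rw2, w2Rw2
Complete open branch: countermodel on a T-frame, so not valid in T, nor in K (the same frame is also a K-frame).
S4-tableau for the negation ¬((◇◇(¬p2 → ¬p1) → ◇(¬p2 → ¬p1)) ∨ (¬p2 → ¬p3)):
1. ¬((◇◇(¬p2 → ¬p1) → ◇(¬p2 → ¬p1)) ∨ (¬p2 → ¬p3)), w0
2. ¬(◇◇(¬p2 → ¬p1) → ◇(¬p2 → ¬p1)), w0   [¬∨-rule on 1]
3. ¬(¬p2 → ¬p3), w0   [¬∨-rule on 1]
4. ◇◇(¬p2 → ¬p1), w0   [¬→-rule on 2]
5. ¬◇(¬p2 → ¬p1), w0   [¬→-rule on 2]
6. ¬p2, w0   [¬→-rule on 3]
7. p3, w0   [¬→-rule on 3]
8. ¬(¬p2 → ¬p1), w0   [¬◇-rule on 5 via w0Rw0]
9. p1, w0   [¬→-rule on 8]
10. ◇(¬p2 → ¬p1), w1   [◇-rule on 4: fresh world w1, w0Rw1]
11. ¬(¬p2 → ¬p1), w1   [¬◇-rule on 5 via w0Rw1]
12. ¬p2, w1   [¬→-rule on 11]
13. p1, w1   [¬→-rule on 11]
14. ¬p2 → ¬p1, w2   [◇-rule on 10: fresh world w2, w1Rw2]
15. ¬(¬p2 → ¬p1), w2   [¬◇-rule on 5 via w0Rw2]
16. ¬p2, w2   [¬→-rule on 15]
17. p1, w2   [¬→-rule on 15]
18. ¬p1, w2   [→-rule on 14 (branches; this branch)]
Accessibility: w0Rw0, w0Rw1, w0Rw2, w1Rw1, w1Rw2, w2Rw2
Branch closes: p1 and ¬p1 both at w2.
Every branch closes (one shown): valid in S4, hence also in S5 (every theorem of S4 is a theorem of S5).

S4, S5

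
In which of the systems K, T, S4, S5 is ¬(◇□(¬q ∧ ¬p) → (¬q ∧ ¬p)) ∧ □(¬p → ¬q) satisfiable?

S4-tableau for the formula:
1. ¬(◇□(¬q ∧ ¬p) → (¬q ∧ ¬p)) ∧ □(¬p → ¬q), u
2. ¬(◇□(¬q ∧ ¬p) → (¬q ∧ ¬p)), u
3. □(¬p → ¬q), u
4. ◇□(¬q ∧ ¬p), u
5. ¬(¬q ∧ ¬p), u
6. ¬p → ¬q, u
7. p, u
8. ¬q, u
9. □(¬q ∧ ¬p), v
10. ¬p → ¬q, v
11. ¬q ∧ ¬p, v
12. ¬q, v
13. ¬p, v
Accessibility: uRu, uRv, vRv
Complete open branch: satisfiable in S4, hence also in K, T (this S4-model is also a K-model and a T-model).
S5-tableau for the formula:
1. ¬(◇□(¬q ∧ ¬p) → (¬q ∧ ¬p)) ∧ □(¬p → ¬q), u
2. ¬(◇□(¬q ∧ ¬p) → (¬q ∧ ¬p)), u
3. □(¬p → ¬q), u
4. ◇□(¬q ∧ ¬p), u
5. ¬(¬q ∧ ¬p), u
6. ¬p → ¬q, u
7. p, u
8. ¬q, u
9. □(¬q ∧ ¬p), v
10. ¬p → ¬q, v
11. ¬q ∧ ¬p, u
12. ¬p, u
Accessibility: uRu, uRv, vRu, vRv
Branch closes: p and ¬p both at u.
Every branch closes (one shown): unsatisfiable in S5.

K, T, S4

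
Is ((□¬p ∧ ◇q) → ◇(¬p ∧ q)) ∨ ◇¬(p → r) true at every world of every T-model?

Valid in T

Tableau for the negation ¬(((□¬p ∧ ◇q) → ◇(¬p ∧ q)) ∨ ◇¬(p → r)):
1. ¬(((□¬p ∧ ◇q) → ◇(¬p ∧ q)) ∨ ◇¬(p → r)), w0
2. ¬((□¬p ∧ ◇q) → ◇(¬p ∧ q)), w0
3. ¬◇¬(p → r), w0
4. □¬p ∧ ◇q, w0
5. ¬◇(¬p ∧ q), w0
6. □¬p, w0
7. ◇q, w0
8. p → r, w0
9. ¬(¬p ∧ q), w0
10. ¬p, w0
11. r, w0
12. ¬q, w0
13. q, w1
14. p → r, w1
15. ¬(¬p ∧ q), w1
16. ¬p, w1
17. r, w1
18. ¬q, w1
Accessibility: w0Rw0, w0Rw1, w1Rw1
Branch closes: q and ¬q both at w1.
Every branch of the negation's tableau closes; the branch above is one of them.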